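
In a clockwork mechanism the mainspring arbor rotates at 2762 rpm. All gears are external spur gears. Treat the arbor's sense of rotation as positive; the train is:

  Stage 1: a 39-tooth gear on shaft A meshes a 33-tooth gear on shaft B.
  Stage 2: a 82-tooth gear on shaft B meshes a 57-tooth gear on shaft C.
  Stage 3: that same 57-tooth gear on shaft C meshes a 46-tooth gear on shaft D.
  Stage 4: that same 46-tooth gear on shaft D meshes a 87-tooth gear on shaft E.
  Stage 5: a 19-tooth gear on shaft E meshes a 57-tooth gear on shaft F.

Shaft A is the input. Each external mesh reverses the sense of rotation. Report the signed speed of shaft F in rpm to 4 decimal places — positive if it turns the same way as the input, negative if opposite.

-1025.5284 rpm (opposite to input, |ω| = 1025.5284 rpm)

Stage 1 [39T→33T]: ω = 2762.0000×39/33 = 3264.1818 rpm, dir flips to −; running = −3264.1818
Stage 2 [82T→57T]: ω = 3264.1818×82/57 = 4695.8405 rpm, dir flips to +; running = +4695.8405
Stage 3 [57T→46T]: ω = 4695.8405×57/46 = 5818.7589 rpm, dir flips to −; running = −5818.7589
Stage 4 [46T→87T]: ω = 5818.7589×46/87 = 3076.5852 rpm, dir flips to +; running = +3076.5852
Stage 5 [19T→57T]: ω = 3076.5852×19/57 = 1025.5284 rpm, dir flips to −; running = −1025.5284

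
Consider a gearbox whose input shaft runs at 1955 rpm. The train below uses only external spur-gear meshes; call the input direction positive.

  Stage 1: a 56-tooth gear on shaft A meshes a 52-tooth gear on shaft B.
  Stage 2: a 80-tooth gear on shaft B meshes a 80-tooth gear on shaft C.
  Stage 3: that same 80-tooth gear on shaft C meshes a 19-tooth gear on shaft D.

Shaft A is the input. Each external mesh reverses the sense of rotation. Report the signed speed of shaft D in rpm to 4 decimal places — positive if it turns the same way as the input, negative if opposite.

-8864.7773 rpm (opposite to input, |ω| = 8864.7773 rpm)

Stage 1 [56T→52T]: ω = 1955.0000×56/52 = 2105.3846 rpm, dir flips to −; running = −2105.3846
Stage 2 [80T→80T]: ω = 2105.3846×80/80 = 2105.3846 rpm, dir flips to +; running = +2105.3846
Stage 3 [80T→19T]: ω = 2105.3846×80/19 = 8864.7773 rpm, dir flips to −; running = −8864.7773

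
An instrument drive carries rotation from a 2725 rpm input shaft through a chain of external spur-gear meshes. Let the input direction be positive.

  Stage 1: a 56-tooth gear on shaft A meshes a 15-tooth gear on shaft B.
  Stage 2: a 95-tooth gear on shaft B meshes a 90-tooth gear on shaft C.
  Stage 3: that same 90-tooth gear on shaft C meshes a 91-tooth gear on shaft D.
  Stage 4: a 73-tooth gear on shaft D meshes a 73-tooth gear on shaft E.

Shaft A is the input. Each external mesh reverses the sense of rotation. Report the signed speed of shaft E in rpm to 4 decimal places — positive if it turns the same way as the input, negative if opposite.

Stage 1 [56T→15T]: ω = 2725.0000×56/15 = 10173.3333 rpm, dir flips to −; running = −10173.3333
Stage 2 [95T→90T]: ω = 10173.3333×95/90 = 10738.5185 rpm, dir flips to +; running = +10738.5185
Stage 3 [90T→91T]: ω = 10738.5185×90/91 = 10620.5128 rpm, dir flips to −; running = −10620.5128
Stage 4 [73T→73T]: ω = 10620.5128×73/73 = 10620.5128 rpm, dir flips to +; running = +10620.5128

+10620.5128 rpm (same as input, |ω| = 10620.5128 rpm)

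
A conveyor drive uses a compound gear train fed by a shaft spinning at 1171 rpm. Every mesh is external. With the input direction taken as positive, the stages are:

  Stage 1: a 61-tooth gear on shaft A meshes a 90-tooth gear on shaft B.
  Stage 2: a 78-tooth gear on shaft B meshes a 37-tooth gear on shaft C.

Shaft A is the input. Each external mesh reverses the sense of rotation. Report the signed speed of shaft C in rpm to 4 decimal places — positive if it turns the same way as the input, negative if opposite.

+1673.1586 rpm (same as input, |ω| = 1673.1586 rpm)

Stage 1 [61T→90T]: ω = 1171.0000×61/90 = 793.6778 rpm, dir flips to −; running = −793.6778
Stage 2 [78T→37T]: ω = 793.6778×78/37 = 1673.1586 rpm, dir flips to +; running = +1673.1586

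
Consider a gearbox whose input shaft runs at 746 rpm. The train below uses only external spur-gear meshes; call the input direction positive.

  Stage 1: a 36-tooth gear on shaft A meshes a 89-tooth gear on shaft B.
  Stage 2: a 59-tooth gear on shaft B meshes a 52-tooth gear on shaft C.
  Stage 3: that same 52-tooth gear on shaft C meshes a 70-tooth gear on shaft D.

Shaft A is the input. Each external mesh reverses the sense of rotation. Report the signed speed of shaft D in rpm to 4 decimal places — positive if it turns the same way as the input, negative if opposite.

Stage 1 [36T→89T]: ω = 746.0000×36/89 = 301.7528 rpm, dir flips to −; running = −301.7528
Stage 2 [59T→52T]: ω = 301.7528×59/52 = 342.3734 rpm, dir flips to +; running = +342.3734
Stage 3 [52T→70T]: ω = 342.3734×52/70 = 254.3345 rpm, dir flips to −; running = −254.3345

-254.3345 rpm (opposite to input, |ω| = 254.3345 rpm)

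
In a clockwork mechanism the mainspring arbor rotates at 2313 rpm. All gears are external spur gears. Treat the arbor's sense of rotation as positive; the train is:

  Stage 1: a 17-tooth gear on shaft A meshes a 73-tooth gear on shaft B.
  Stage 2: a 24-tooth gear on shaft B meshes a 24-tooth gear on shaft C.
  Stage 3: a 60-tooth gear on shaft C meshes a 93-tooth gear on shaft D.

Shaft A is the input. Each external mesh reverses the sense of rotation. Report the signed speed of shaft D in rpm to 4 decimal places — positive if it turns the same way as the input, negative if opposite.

-347.5122 rpm (opposite to input, |ω| = 347.5122 rpm)

Stage 1 [17T→73T]: ω = 2313.0000×17/73 = 538.6438 rpm, dir flips to −; running = −538.6438
Stage 2 [24T→24T]: ω = 538.6438×24/24 = 538.6438 rpm, dir flips to +; running = +538.6438
Stage 3 [60T→93T]: ω = 538.6438×60/93 = 347.5122 rpm, dir flips to −; running = −347.5122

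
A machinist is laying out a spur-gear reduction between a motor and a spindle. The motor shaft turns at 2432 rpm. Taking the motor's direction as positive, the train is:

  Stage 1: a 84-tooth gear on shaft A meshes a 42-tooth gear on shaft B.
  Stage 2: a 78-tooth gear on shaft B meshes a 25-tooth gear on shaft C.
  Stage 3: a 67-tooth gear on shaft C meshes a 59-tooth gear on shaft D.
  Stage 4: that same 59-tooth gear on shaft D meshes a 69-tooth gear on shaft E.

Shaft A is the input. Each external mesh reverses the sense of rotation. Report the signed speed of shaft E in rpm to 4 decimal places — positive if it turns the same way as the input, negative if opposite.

+14735.8052 rpm (same as input, |ω| = 14735.8052 rpm)

Stage 1 [84T→42T]: ω = 2432.0000×84/42 = 4864.0000 rpm, dir flips to −; running = −4864.0000
Stage 2 [78T→25T]: ω = 4864.0000×78/25 = 15175.6800 rpm, dir flips to +; running = +15175.6800
Stage 3 [67T→59T]: ω = 15175.6800×67/59 = 17233.3993 rpm, dir flips to −; running = −17233.3993
Stage 4 [59T→69T]: ω = 17233.3993×59/69 = 14735.8052 rpm, dir flips to +; running = +14735.8052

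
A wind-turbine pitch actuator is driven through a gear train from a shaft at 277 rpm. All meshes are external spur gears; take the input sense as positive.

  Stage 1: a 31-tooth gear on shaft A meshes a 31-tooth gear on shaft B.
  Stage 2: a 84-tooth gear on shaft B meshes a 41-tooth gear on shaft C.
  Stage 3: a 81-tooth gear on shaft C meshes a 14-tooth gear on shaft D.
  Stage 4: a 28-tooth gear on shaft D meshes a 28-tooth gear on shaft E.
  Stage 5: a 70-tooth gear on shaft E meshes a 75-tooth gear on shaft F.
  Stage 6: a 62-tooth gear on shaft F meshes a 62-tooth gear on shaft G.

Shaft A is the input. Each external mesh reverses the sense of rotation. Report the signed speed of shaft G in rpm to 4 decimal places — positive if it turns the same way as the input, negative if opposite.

+3064.5659 rpm (same as input, |ω| = 3064.5659 rpm)

Stage 1 [31T→31T]: ω = 277.0000×31/31 = 277.0000 rpm, dir flips to −; running = −277.0000
Stage 2 [84T→41T]: ω = 277.0000×84/41 = 567.5122 rpm, dir flips to +; running = +567.5122
Stage 3 [81T→14T]: ω = 567.5122×81/14 = 3283.4634 rpm, dir flips to −; running = −3283.4634
Stage 4 [28T→28T]: ω = 3283.4634×28/28 = 3283.4634 rpm, dir flips to +; running = +3283.4634
Stage 5 [70T→75T]: ω = 3283.4634×70/75 = 3064.5659 rpm, dir flips to −; running = −3064.5659
Stage 6 [62T→62T]: ω = 3064.5659×62/62 = 3064.5659 rpm, dir flips to +; running = +3064.5659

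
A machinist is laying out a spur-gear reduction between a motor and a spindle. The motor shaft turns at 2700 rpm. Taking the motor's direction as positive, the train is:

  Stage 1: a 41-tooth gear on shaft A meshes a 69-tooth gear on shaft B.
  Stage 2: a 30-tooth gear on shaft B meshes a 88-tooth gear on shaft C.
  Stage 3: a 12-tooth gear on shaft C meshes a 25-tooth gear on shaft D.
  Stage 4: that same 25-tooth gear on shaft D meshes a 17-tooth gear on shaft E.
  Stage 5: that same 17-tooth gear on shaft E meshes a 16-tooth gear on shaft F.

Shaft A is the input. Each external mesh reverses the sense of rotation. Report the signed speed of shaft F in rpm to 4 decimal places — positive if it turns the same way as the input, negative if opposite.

-410.2026 rpm (opposite to input, |ω| = 410.2026 rpm)

Stage 1 [41T→69T]: ω = 2700.0000×41/69 = 1604.3478 rpm, dir flips to −; running = −1604.3478
Stage 2 [30T→88T]: ω = 1604.3478×30/88 = 546.9368 rpm, dir flips to +; running = +546.9368
Stage 3 [12T→25T]: ω = 546.9368×12/25 = 262.5296 rpm, dir flips to −; running = −262.5296
Stage 4 [25T→17T]: ω = 262.5296×25/17 = 386.0730 rpm, dir flips to +; running = +386.0730
Stage 5 [17T→16T]: ω = 386.0730×17/16 = 410.2026 rpm, dir flips to −; running = −410.2026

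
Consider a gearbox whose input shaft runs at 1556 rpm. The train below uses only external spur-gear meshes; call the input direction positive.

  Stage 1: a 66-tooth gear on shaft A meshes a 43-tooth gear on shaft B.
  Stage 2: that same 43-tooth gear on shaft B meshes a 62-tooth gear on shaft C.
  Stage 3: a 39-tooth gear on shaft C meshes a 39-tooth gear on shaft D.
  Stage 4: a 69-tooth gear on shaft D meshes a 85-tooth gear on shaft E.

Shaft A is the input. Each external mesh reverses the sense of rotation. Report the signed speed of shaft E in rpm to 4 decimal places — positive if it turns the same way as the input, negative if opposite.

Stage 1 [66T→43T]: ω = 1556.0000×66/43 = 2388.2791 rpm, dir flips to −; running = −2388.2791
Stage 2 [43T→62T]: ω = 2388.2791×43/62 = 1656.3871 rpm, dir flips to +; running = +1656.3871
Stage 3 [39T→39T]: ω = 1656.3871×39/39 = 1656.3871 rpm, dir flips to −; running = −1656.3871
Stage 4 [69T→85T]: ω = 1656.3871×69/85 = 1344.5966 rpm, dir flips to +; running = +1344.5966

+1344.5966 rpm (same as input, |ω| = 1344.5966 rpm)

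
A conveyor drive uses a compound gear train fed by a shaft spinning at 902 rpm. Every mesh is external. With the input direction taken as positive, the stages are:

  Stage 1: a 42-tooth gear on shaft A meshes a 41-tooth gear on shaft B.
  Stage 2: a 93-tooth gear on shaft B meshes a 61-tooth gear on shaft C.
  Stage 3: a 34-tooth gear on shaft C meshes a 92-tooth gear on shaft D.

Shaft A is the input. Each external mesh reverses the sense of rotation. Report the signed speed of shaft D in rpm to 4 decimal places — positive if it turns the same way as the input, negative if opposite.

-520.6144 rpm (opposite to input, |ω| = 520.6144 rpm)

Stage 1 [42T→41T]: ω = 902.0000×42/41 = 924.0000 rpm, dir flips to −; running = −924.0000
Stage 2 [93T→61T]: ω = 924.0000×93/61 = 1408.7213 rpm, dir flips to +; running = +1408.7213
Stage 3 [34T→92T]: ω = 1408.7213×34/92 = 520.6144 rpm, dir flips to −; running = −520.6144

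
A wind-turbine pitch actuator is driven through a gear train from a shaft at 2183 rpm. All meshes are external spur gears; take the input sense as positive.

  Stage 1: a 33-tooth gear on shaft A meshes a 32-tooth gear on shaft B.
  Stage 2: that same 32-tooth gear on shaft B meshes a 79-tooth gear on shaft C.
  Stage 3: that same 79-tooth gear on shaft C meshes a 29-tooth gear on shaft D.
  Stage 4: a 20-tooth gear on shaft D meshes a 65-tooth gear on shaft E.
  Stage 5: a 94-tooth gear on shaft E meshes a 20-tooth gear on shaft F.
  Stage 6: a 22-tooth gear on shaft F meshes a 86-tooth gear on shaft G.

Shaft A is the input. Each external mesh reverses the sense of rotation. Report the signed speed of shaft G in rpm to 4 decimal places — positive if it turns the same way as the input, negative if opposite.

Stage 1 [33T→32T]: ω = 2183.0000×33/32 = 2251.2188 rpm, dir flips to −; running = −2251.2188
Stage 2 [32T→79T]: ω = 2251.2188×32/79 = 911.8861 rpm, dir flips to +; running = +911.8861
Stage 3 [79T→29T]: ω = 911.8861×79/29 = 2484.1034 rpm, dir flips to −; running = −2484.1034
Stage 4 [20T→65T]: ω = 2484.1034×20/65 = 764.3395 rpm, dir flips to +; running = +764.3395
Stage 5 [94T→20T]: ω = 764.3395×94/20 = 3592.3958 rpm, dir flips to −; running = −3592.3958
Stage 6 [22T→86T]: ω = 3592.3958×22/86 = 918.9850 rpm, dir flips to +; running = +918.9850

+918.9850 rpm (same as input, |ω| = 918.9850 rpm)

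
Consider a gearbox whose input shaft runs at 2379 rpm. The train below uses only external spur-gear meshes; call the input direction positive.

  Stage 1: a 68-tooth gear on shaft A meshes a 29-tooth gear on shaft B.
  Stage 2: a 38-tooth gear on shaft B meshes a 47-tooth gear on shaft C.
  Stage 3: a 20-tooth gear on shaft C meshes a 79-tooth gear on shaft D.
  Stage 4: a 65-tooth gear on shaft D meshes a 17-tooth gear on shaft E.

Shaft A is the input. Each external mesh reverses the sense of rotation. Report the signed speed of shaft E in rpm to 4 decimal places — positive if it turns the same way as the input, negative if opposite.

Stage 1 [68T→29T]: ω = 2379.0000×68/29 = 5578.3448 rpm, dir flips to −; running = −5578.3448
Stage 2 [38T→47T]: ω = 5578.3448×38/47 = 4510.1511 rpm, dir flips to +; running = +4510.1511
Stage 3 [20T→79T]: ω = 4510.1511×20/79 = 1141.8104 rpm, dir flips to −; running = −1141.8104
Stage 4 [65T→17T]: ω = 1141.8104×65/17 = 4365.7457 rpm, dir flips to +; running = +4365.7457

+4365.7457 rpm (same as input, |ω| = 4365.7457 rpm)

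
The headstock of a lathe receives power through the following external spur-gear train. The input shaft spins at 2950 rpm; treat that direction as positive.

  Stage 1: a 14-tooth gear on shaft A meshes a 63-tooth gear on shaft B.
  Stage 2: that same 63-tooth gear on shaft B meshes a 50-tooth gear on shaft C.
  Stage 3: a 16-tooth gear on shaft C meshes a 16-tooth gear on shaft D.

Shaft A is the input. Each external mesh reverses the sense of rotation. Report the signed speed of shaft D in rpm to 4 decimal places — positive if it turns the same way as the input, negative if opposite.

-826.0000 rpm (opposite to input, |ω| = 826.0000 rpm)

Stage 1 [14T→63T]: ω = 2950.0000×14/63 = 655.5556 rpm, dir flips to −; running = −655.5556
Stage 2 [63T→50T]: ω = 655.5556×63/50 = 826.0000 rpm, dir flips to +; running = +826.0000
Stage 3 [16T→16T]: ω = 826.0000×16/16 = 826.0000 rpm, dir flips to −; running = −826.0000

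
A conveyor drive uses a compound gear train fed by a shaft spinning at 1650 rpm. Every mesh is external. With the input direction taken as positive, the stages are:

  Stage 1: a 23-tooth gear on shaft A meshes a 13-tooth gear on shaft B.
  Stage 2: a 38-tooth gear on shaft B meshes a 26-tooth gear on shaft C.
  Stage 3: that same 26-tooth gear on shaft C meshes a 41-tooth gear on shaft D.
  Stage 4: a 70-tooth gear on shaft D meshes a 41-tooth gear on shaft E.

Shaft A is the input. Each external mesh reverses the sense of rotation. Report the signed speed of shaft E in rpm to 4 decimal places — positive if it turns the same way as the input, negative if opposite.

Stage 1 [23T→13T]: ω = 1650.0000×23/13 = 2919.2308 rpm, dir flips to −; running = −2919.2308
Stage 2 [38T→26T]: ω = 2919.2308×38/26 = 4266.5680 rpm, dir flips to +; running = +4266.5680
Stage 3 [26T→41T]: ω = 4266.5680×26/41 = 2705.6285 rpm, dir flips to −; running = −2705.6285
Stage 4 [70T→41T]: ω = 2705.6285×70/41 = 4619.3658 rpm, dir flips to +; running = +4619.3658

+4619.3658 rpm (same as input, |ω| = 4619.3658 rpm)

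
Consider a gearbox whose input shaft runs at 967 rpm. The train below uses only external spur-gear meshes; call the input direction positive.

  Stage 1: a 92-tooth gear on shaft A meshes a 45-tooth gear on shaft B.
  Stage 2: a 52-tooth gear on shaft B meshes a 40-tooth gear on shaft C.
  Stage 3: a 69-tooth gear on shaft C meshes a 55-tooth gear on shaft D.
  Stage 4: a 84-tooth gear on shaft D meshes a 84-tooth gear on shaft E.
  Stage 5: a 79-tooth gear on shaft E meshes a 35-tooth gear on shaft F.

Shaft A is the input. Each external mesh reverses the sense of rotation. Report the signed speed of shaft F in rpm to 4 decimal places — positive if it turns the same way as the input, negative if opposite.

-7277.6403 rpm (opposite to input, |ω| = 7277.6403 rpm)

Stage 1 [92T→45T]: ω = 967.0000×92/45 = 1976.9778 rpm, dir flips to −; running = −1976.9778
Stage 2 [52T→40T]: ω = 1976.9778×52/40 = 2570.0711 rpm, dir flips to +; running = +2570.0711
Stage 3 [69T→55T]: ω = 2570.0711×69/55 = 3224.2710 rpm, dir flips to −; running = −3224.2710
Stage 4 [84T→84T]: ω = 3224.2710×84/84 = 3224.2710 rpm, dir flips to +; running = +3224.2710
Stage 5 [79T→35T]: ω = 3224.2710×79/35 = 7277.6403 rpm, dir flips to −; running = −7277.6403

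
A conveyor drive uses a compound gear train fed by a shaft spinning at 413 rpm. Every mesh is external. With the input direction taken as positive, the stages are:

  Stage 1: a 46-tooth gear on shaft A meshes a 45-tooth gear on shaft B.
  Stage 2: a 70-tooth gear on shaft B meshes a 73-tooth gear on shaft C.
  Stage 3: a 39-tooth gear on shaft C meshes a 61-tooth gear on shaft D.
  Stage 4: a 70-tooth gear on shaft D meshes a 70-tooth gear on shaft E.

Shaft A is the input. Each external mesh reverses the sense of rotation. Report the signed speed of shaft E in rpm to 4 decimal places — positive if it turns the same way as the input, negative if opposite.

+258.8245 rpm (same as input, |ω| = 258.8245 rpm)

Stage 1 [46T→45T]: ω = 413.0000×46/45 = 422.1778 rpm, dir flips to −; running = −422.1778
Stage 2 [70T→73T]: ω = 422.1778×70/73 = 404.8280 rpm, dir flips to +; running = +404.8280
Stage 3 [39T→61T]: ω = 404.8280×39/61 = 258.8245 rpm, dir flips to −; running = −258.8245
Stage 4 [70T→70T]: ω = 258.8245×70/70 = 258.8245 rpm, dir flips to +; running = +258.8245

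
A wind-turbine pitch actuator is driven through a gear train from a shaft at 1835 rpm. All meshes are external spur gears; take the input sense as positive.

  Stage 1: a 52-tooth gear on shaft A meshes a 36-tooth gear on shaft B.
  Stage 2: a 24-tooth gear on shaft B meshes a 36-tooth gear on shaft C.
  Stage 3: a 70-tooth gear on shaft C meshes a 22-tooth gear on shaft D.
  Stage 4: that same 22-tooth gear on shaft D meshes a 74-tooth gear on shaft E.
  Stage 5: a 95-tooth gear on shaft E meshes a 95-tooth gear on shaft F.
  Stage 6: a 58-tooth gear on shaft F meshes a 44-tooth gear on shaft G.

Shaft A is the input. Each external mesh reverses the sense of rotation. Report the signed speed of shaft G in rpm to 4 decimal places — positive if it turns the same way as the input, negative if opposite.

+2203.3693 rpm (same as input, |ω| = 2203.3693 rpm)

Stage 1 [52T→36T]: ω = 1835.0000×52/36 = 2650.5556 rpm, dir flips to −; running = −2650.5556
Stage 2 [24T→36T]: ω = 2650.5556×24/36 = 1767.0370 rpm, dir flips to +; running = +1767.0370
Stage 3 [70T→22T]: ω = 1767.0370×70/22 = 5622.3906 rpm, dir flips to −; running = −5622.3906
Stage 4 [22T→74T]: ω = 5622.3906×22/74 = 1671.5215 rpm, dir flips to +; running = +1671.5215
Stage 5 [95T→95T]: ω = 1671.5215×95/95 = 1671.5215 rpm, dir flips to −; running = −1671.5215
Stage 6 [58T→44T]: ω = 1671.5215×58/44 = 2203.3693 rpm, dir flips to +; running = +2203.3693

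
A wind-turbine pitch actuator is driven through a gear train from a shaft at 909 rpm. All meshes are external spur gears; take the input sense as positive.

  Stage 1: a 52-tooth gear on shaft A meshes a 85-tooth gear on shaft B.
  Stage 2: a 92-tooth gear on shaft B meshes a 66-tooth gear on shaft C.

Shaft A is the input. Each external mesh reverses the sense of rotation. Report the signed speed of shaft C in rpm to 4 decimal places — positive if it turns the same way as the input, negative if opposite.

Stage 1 [52T→85T]: ω = 909.0000×52/85 = 556.0941 rpm, dir flips to −; running = −556.0941
Stage 2 [92T→66T]: ω = 556.0941×92/66 = 775.1615 rpm, dir flips to +; running = +775.1615

+775.1615 rpm (same as input, |ω| = 775.1615 rpm)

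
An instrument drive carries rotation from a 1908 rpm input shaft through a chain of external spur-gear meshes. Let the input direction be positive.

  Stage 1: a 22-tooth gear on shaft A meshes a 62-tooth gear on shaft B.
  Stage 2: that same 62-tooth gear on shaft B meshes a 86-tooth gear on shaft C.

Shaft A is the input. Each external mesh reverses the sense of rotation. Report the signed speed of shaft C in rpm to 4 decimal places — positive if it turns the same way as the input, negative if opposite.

+488.0930 rpm (same as input, |ω| = 488.0930 rpm)

Stage 1 [22T→62T]: ω = 1908.0000×22/62 = 677.0323 rpm, dir flips to −; running = −677.0323
Stage 2 [62T→86T]: ω = 677.0323×62/86 = 488.0930 rpm, dir flips to +; running = +488.0930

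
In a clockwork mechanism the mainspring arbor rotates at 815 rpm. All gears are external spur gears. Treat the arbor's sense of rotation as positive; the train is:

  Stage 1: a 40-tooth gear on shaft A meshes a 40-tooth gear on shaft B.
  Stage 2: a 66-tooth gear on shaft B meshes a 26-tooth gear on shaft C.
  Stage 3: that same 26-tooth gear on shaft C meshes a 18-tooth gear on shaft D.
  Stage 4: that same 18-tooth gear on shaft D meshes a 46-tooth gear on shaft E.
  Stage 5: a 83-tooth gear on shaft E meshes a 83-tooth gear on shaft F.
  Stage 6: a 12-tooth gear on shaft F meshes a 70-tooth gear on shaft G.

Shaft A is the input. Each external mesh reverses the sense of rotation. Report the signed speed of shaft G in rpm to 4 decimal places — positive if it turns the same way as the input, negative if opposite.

Stage 1 [40T→40T]: ω = 815.0000×40/40 = 815.0000 rpm, dir flips to −; running = −815.0000
Stage 2 [66T→26T]: ω = 815.0000×66/26 = 2068.8462 rpm, dir flips to +; running = +2068.8462
Stage 3 [26T→18T]: ω = 2068.8462×26/18 = 2988.3333 rpm, dir flips to −; running = −2988.3333
Stage 4 [18T→46T]: ω = 2988.3333×18/46 = 1169.3478 rpm, dir flips to +; running = +1169.3478
Stage 5 [83T→83T]: ω = 1169.3478×83/83 = 1169.3478 rpm, dir flips to −; running = −1169.3478
Stage 6 [12T→70T]: ω = 1169.3478×12/70 = 200.4596 rpm, dir flips to +; running = +200.4596

+200.4596 rpm (same as input, |ω| = 200.4596 rpm)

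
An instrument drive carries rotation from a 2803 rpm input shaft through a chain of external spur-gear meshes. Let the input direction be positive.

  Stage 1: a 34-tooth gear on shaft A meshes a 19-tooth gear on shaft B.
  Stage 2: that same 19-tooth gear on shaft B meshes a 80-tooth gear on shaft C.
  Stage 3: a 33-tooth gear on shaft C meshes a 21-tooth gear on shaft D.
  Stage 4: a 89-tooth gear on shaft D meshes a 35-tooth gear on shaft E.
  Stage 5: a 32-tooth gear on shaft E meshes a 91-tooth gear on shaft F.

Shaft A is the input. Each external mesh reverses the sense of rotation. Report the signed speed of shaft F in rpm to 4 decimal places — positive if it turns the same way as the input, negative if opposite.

-1673.9297 rpm (opposite to input, |ω| = 1673.9297 rpm)

Stage 1 [34T→19T]: ω = 2803.0000×34/19 = 5015.8947 rpm, dir flips to −; running = −5015.8947
Stage 2 [19T→80T]: ω = 5015.8947×19/80 = 1191.2750 rpm, dir flips to +; running = +1191.2750
Stage 3 [33T→21T]: ω = 1191.2750×33/21 = 1872.0036 rpm, dir flips to −; running = −1872.0036
Stage 4 [89T→35T]: ω = 1872.0036×89/35 = 4760.2377 rpm, dir flips to +; running = +4760.2377
Stage 5 [32T→91T]: ω = 4760.2377×32/91 = 1673.9297 rpm, dir flips to −; running = −1673.9297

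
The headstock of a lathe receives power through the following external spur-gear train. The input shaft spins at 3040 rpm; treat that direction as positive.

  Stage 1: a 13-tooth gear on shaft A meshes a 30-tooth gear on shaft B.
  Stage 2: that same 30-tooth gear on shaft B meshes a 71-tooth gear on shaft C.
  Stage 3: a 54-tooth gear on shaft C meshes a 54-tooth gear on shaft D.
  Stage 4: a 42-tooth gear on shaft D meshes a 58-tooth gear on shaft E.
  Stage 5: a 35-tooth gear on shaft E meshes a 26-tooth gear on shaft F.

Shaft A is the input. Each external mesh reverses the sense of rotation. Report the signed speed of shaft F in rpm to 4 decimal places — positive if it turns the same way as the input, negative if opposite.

-542.5935 rpm (opposite to input, |ω| = 542.5935 rpm)

Stage 1 [13T→30T]: ω = 3040.0000×13/30 = 1317.3333 rpm, dir flips to −; running = −1317.3333
Stage 2 [30T→71T]: ω = 1317.3333×30/71 = 556.6197 rpm, dir flips to +; running = +556.6197
Stage 3 [54T→54T]: ω = 556.6197×54/54 = 556.6197 rpm, dir flips to −; running = −556.6197
Stage 4 [42T→58T]: ω = 556.6197×42/58 = 403.0695 rpm, dir flips to +; running = +403.0695
Stage 5 [35T→26T]: ω = 403.0695×35/26 = 542.5935 rpm, dir flips to −; running = −542.5935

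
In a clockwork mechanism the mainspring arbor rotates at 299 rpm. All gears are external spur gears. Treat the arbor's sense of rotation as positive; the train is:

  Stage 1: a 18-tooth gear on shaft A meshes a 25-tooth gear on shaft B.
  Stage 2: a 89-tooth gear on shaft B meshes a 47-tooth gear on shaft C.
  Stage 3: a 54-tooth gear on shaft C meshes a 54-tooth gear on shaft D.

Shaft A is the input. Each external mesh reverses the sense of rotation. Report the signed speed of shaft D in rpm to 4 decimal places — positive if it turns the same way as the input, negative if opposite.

Stage 1 [18T→25T]: ω = 299.0000×18/25 = 215.2800 rpm, dir flips to −; running = −215.2800
Stage 2 [89T→47T]: ω = 215.2800×89/47 = 407.6579 rpm, dir flips to +; running = +407.6579
Stage 3 [54T→54T]: ω = 407.6579×54/54 = 407.6579 rpm, dir flips to −; running = −407.6579

-407.6579 rpm (opposite to input, |ω| = 407.6579 rpm)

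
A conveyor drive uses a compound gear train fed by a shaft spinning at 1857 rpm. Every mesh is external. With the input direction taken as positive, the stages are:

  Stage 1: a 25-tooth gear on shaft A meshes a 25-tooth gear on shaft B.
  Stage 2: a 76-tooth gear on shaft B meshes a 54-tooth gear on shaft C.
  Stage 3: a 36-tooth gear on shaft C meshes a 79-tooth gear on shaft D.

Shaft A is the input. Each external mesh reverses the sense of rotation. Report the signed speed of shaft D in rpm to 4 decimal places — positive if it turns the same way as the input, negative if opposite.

-1190.9873 rpm (opposite to input, |ω| = 1190.9873 rpm)

Stage 1 [25T→25T]: ω = 1857.0000×25/25 = 1857.0000 rpm, dir flips to −; running = −1857.0000
Stage 2 [76T→54T]: ω = 1857.0000×76/54 = 2613.5556 rpm, dir flips to +; running = +2613.5556
Stage 3 [36T→79T]: ω = 2613.5556×36/79 = 1190.9873 rpm, dir flips to −; running = −1190.9873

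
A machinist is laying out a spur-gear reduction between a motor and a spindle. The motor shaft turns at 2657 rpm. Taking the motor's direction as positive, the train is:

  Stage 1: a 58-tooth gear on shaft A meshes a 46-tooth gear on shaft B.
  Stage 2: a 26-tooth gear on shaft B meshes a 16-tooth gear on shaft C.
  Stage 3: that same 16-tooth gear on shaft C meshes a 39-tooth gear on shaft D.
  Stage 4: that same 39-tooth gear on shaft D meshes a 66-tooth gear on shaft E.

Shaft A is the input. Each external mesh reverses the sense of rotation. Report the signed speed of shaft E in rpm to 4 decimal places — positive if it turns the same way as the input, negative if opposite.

Stage 1 [58T→46T]: ω = 2657.0000×58/46 = 3350.1304 rpm, dir flips to −; running = −3350.1304
Stage 2 [26T→16T]: ω = 3350.1304×26/16 = 5443.9620 rpm, dir flips to +; running = +5443.9620
Stage 3 [16T→39T]: ω = 5443.9620×16/39 = 2233.4203 rpm, dir flips to −; running = −2233.4203
Stage 4 [39T→66T]: ω = 2233.4203×39/66 = 1319.7484 rpm, dir flips to +; running = +1319.7484

+1319.7484 rpm (same as input, |ω| = 1319.7484 rpm)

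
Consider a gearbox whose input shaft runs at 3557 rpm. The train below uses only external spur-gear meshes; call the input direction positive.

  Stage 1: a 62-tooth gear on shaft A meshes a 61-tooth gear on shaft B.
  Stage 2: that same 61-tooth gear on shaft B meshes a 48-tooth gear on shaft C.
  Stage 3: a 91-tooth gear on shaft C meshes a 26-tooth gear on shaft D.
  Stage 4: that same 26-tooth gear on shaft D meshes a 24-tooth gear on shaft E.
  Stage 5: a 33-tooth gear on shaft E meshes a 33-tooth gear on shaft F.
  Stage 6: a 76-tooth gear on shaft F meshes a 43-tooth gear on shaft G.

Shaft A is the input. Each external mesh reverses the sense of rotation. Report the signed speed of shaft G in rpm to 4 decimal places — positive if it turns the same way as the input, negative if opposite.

+30789.9940 rpm (same as input, |ω| = 30789.9940 rpm)

Stage 1 [62T→61T]: ω = 3557.0000×62/61 = 3615.3115 rpm, dir flips to −; running = −3615.3115
Stage 2 [61T→48T]: ω = 3615.3115×61/48 = 4594.4583 rpm, dir flips to +; running = +4594.4583
Stage 3 [91T→26T]: ω = 4594.4583×91/26 = 16080.6042 rpm, dir flips to −; running = −16080.6042
Stage 4 [26T→24T]: ω = 16080.6042×26/24 = 17420.6545 rpm, dir flips to +; running = +17420.6545
Stage 5 [33T→33T]: ω = 17420.6545×33/33 = 17420.6545 rpm, dir flips to −; running = −17420.6545
Stage 6 [76T→43T]: ω = 17420.6545×76/43 = 30789.9940 rpm, dir flips to +; running = +30789.9940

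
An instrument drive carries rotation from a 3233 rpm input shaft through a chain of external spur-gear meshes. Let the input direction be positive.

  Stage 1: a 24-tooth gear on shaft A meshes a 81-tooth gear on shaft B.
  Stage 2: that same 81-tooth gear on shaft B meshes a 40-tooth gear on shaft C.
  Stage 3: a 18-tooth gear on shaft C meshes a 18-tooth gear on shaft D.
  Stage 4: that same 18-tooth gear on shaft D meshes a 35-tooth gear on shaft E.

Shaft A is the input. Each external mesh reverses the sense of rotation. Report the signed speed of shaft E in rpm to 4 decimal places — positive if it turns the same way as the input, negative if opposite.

Stage 1 [24T→81T]: ω = 3233.0000×24/81 = 957.9259 rpm, dir flips to −; running = −957.9259
Stage 2 [81T→40T]: ω = 957.9259×81/40 = 1939.8000 rpm, dir flips to +; running = +1939.8000
Stage 3 [18T→18T]: ω = 1939.8000×18/18 = 1939.8000 rpm, dir flips to −; running = −1939.8000
Stage 4 [18T→35T]: ω = 1939.8000×18/35 = 997.6114 rpm, dir flips to +; running = +997.6114

+997.6114 rpm (same as input, |ω| = 997.6114 rpm)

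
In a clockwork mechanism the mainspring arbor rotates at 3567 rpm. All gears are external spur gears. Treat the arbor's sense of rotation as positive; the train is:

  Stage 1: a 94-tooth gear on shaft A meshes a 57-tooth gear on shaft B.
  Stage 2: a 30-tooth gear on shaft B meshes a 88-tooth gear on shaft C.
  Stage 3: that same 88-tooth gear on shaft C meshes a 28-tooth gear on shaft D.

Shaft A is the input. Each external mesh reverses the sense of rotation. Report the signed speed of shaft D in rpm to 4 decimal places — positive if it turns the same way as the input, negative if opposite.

-6302.5940 rpm (opposite to input, |ω| = 6302.5940 rpm)

Stage 1 [94T→57T]: ω = 3567.0000×94/57 = 5882.4211 rpm, dir flips to −; running = −5882.4211
Stage 2 [30T→88T]: ω = 5882.4211×30/88 = 2005.3708 rpm, dir flips to +; running = +2005.3708
Stage 3 [88T→28T]: ω = 2005.3708×88/28 = 6302.5940 rpm, dir flips to −; running = −6302.5940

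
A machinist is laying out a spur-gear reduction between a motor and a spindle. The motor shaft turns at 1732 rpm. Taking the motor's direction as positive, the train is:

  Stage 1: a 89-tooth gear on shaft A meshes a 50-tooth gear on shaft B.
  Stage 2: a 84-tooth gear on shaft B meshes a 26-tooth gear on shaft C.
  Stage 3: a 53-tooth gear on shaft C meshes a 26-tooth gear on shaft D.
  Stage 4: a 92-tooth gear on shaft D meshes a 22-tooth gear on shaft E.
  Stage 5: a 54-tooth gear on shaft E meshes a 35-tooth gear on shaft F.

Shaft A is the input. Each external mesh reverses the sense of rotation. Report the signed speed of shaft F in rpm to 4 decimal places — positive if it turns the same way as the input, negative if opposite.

-130998.7681 rpm (opposite to input, |ω| = 130998.7681 rpm)

Stage 1 [89T→50T]: ω = 1732.0000×89/50 = 3082.9600 rpm, dir flips to −; running = −3082.9600
Stage 2 [84T→26T]: ω = 3082.9600×84/26 = 9960.3323 rpm, dir flips to +; running = +9960.3323
Stage 3 [53T→26T]: ω = 9960.3323×53/26 = 20303.7543 rpm, dir flips to −; running = −20303.7543
Stage 4 [92T→22T]: ω = 20303.7543×92/22 = 84906.6090 rpm, dir flips to +; running = +84906.6090
Stage 5 [54T→35T]: ω = 84906.6090×54/35 = 130998.7681 rpm, dir flips to −; running = −130998.7681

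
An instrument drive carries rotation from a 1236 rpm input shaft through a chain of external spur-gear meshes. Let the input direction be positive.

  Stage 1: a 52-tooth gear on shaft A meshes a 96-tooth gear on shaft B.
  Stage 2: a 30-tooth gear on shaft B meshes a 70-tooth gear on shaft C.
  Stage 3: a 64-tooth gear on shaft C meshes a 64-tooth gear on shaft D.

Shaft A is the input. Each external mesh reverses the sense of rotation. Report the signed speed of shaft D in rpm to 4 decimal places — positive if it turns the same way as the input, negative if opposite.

Stage 1 [52T→96T]: ω = 1236.0000×52/96 = 669.5000 rpm, dir flips to −; running = −669.5000
Stage 2 [30T→70T]: ω = 669.5000×30/70 = 286.9286 rpm, dir flips to +; running = +286.9286
Stage 3 [64T→64T]: ω = 286.9286×64/64 = 286.9286 rpm, dir flips to −; running = −286.9286

-286.9286 rpm (opposite to input, |ω| = 286.9286 rpm)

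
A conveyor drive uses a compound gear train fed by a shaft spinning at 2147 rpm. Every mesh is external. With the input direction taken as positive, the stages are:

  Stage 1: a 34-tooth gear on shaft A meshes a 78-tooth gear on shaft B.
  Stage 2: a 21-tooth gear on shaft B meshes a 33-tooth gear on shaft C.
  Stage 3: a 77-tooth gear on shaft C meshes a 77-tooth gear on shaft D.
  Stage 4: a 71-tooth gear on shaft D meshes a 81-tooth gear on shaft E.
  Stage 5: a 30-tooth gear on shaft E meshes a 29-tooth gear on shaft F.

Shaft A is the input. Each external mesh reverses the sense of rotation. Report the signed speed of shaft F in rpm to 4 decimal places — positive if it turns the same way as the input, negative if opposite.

-540.0305 rpm (opposite to input, |ω| = 540.0305 rpm)

Stage 1 [34T→78T]: ω = 2147.0000×34/78 = 935.8718 rpm, dir flips to −; running = −935.8718
Stage 2 [21T→33T]: ω = 935.8718×21/33 = 595.5548 rpm, dir flips to +; running = +595.5548
Stage 3 [77T→77T]: ω = 595.5548×77/77 = 595.5548 rpm, dir flips to −; running = −595.5548
Stage 4 [71T→81T]: ω = 595.5548×71/81 = 522.0295 rpm, dir flips to +; running = +522.0295
Stage 5 [30T→29T]: ω = 522.0295×30/29 = 540.0305 rpm, dir flips to −; running = −540.0305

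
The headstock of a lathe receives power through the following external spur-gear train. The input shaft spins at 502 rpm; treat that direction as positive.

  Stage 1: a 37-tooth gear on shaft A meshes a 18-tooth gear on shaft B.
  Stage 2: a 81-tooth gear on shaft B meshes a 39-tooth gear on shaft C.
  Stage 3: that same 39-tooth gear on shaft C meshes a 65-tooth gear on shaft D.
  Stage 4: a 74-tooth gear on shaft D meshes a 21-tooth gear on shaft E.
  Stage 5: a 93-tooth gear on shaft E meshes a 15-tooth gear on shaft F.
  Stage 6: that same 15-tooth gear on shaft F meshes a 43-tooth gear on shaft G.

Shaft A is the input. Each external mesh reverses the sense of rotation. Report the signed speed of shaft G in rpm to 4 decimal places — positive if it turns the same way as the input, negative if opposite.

+9800.1228 rpm (same as input, |ω| = 9800.1228 rpm)

Stage 1 [37T→18T]: ω = 502.0000×37/18 = 1031.8889 rpm, dir flips to −; running = −1031.8889
Stage 2 [81T→39T]: ω = 1031.8889×81/39 = 2143.1538 rpm, dir flips to +; running = +2143.1538
Stage 3 [39T→65T]: ω = 2143.1538×39/65 = 1285.8923 rpm, dir flips to −; running = −1285.8923
Stage 4 [74T→21T]: ω = 1285.8923×74/21 = 4531.2396 rpm, dir flips to +; running = +4531.2396
Stage 5 [93T→15T]: ω = 4531.2396×93/15 = 28093.6853 rpm, dir flips to −; running = −28093.6853
Stage 6 [15T→43T]: ω = 28093.6853×15/43 = 9800.1228 rpm, dir flips to +; running = +9800.1228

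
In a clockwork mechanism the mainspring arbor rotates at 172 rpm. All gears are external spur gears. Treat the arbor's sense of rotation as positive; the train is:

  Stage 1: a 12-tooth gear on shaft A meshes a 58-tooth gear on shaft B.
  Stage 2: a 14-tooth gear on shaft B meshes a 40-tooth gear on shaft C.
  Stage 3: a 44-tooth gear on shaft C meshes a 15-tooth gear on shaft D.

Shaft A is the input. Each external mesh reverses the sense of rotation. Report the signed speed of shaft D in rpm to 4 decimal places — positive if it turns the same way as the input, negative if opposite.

-36.5352 rpm (opposite to input, |ω| = 36.5352 rpm)

Stage 1 [12T→58T]: ω = 172.0000×12/58 = 35.5862 rpm, dir flips to −; running = −35.5862
Stage 2 [14T→40T]: ω = 35.5862×14/40 = 12.4552 rpm, dir flips to +; running = +12.4552
Stage 3 [44T→15T]: ω = 12.4552×44/15 = 36.5352 rpm, dir flips to −; running = −36.5352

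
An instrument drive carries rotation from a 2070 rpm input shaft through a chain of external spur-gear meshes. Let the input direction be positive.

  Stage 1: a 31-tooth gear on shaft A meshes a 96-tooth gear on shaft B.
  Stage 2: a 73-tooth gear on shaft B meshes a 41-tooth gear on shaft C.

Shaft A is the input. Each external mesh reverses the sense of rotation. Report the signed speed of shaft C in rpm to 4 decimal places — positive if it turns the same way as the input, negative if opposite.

+1190.1448 rpm (same as input, |ω| = 1190.1448 rpm)

Stage 1 [31T→96T]: ω = 2070.0000×31/96 = 668.4375 rpm, dir flips to −; running = −668.4375
Stage 2 [73T→41T]: ω = 668.4375×73/41 = 1190.1448 rpm, dir flips to +; running = +1190.1448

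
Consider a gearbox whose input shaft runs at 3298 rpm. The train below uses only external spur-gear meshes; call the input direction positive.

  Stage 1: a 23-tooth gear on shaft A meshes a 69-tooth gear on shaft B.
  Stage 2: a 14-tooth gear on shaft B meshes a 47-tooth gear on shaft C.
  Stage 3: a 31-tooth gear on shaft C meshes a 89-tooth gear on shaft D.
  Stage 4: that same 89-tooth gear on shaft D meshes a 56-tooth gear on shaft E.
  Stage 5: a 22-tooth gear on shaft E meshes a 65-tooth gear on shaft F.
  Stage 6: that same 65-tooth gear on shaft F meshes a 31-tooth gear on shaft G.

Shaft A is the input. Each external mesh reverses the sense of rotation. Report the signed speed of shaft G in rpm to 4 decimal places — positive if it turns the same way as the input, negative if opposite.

Stage 1 [23T→69T]: ω = 3298.0000×23/69 = 1099.3333 rpm, dir flips to −; running = −1099.3333
Stage 2 [14T→47T]: ω = 1099.3333×14/47 = 327.4610 rpm, dir flips to +; running = +327.4610
Stage 3 [31T→89T]: ω = 327.4610×31/89 = 114.0594 rpm, dir flips to −; running = −114.0594
Stage 4 [89T→56T]: ω = 114.0594×89/56 = 181.2730 rpm, dir flips to +; running = +181.2730
Stage 5 [22T→65T]: ω = 181.2730×22/65 = 61.3540 rpm, dir flips to −; running = −61.3540
Stage 6 [65T→31T]: ω = 61.3540×65/31 = 128.6454 rpm, dir flips to +; running = +128.6454

+128.6454 rpm (same as input, |ω| = 128.6454 rpm)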